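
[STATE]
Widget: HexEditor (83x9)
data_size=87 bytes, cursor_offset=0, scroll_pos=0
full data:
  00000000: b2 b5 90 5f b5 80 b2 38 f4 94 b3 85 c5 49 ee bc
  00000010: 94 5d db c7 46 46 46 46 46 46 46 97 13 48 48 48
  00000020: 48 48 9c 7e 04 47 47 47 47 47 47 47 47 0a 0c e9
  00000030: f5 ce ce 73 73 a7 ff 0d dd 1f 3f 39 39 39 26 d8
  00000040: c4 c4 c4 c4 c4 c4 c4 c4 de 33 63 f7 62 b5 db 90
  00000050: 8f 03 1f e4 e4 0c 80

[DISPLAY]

00000000  B2 b5 90 5f b5 80 b2 38  f4 94 b3 85 c5 49 ee bc  |..._...8.....I..|     
00000010  94 5d db c7 46 46 46 46  46 46 46 97 13 48 48 48  |.]..FFFFFFF..HHH|     
00000020  48 48 9c 7e 04 47 47 47  47 47 47 47 47 0a 0c e9  |HH.~.GGGGGGGG...|     
00000030  f5 ce ce 73 73 a7 ff 0d  dd 1f 3f 39 39 39 26 d8  |...ss.....?999&.|     
00000040  c4 c4 c4 c4 c4 c4 c4 c4  de 33 63 f7 62 b5 db 90  |.........3c.b...|     
00000050  8f 03 1f e4 e4 0c 80                              |.......         |     
                                                                                   
                                                                                   
                                                                                   


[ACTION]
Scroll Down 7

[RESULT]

00000050  8f 03 1f e4 e4 0c 80                              |.......         |     
                                                                                   
                                                                                   
                                                                                   
                                                                                   
                                                                                   
                                                                                   
                                                                                   
                                                                                   


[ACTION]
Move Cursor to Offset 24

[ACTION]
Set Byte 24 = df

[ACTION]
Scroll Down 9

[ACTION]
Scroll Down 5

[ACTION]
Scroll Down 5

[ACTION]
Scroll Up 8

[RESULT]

00000000  b2 b5 90 5f b5 80 b2 38  f4 94 b3 85 c5 49 ee bc  |..._...8.....I..|     
00000010  94 5d db c7 46 46 46 46  DF 46 46 97 13 48 48 48  |.]..FFFF.FF..HHH|     
00000020  48 48 9c 7e 04 47 47 47  47 47 47 47 47 0a 0c e9  |HH.~.GGGGGGGG...|     
00000030  f5 ce ce 73 73 a7 ff 0d  dd 1f 3f 39 39 39 26 d8  |...ss.....?999&.|     
00000040  c4 c4 c4 c4 c4 c4 c4 c4  de 33 63 f7 62 b5 db 90  |.........3c.b...|     
00000050  8f 03 1f e4 e4 0c 80                              |.......         |     
                                                                                   
                                                                                   
                                                                                   


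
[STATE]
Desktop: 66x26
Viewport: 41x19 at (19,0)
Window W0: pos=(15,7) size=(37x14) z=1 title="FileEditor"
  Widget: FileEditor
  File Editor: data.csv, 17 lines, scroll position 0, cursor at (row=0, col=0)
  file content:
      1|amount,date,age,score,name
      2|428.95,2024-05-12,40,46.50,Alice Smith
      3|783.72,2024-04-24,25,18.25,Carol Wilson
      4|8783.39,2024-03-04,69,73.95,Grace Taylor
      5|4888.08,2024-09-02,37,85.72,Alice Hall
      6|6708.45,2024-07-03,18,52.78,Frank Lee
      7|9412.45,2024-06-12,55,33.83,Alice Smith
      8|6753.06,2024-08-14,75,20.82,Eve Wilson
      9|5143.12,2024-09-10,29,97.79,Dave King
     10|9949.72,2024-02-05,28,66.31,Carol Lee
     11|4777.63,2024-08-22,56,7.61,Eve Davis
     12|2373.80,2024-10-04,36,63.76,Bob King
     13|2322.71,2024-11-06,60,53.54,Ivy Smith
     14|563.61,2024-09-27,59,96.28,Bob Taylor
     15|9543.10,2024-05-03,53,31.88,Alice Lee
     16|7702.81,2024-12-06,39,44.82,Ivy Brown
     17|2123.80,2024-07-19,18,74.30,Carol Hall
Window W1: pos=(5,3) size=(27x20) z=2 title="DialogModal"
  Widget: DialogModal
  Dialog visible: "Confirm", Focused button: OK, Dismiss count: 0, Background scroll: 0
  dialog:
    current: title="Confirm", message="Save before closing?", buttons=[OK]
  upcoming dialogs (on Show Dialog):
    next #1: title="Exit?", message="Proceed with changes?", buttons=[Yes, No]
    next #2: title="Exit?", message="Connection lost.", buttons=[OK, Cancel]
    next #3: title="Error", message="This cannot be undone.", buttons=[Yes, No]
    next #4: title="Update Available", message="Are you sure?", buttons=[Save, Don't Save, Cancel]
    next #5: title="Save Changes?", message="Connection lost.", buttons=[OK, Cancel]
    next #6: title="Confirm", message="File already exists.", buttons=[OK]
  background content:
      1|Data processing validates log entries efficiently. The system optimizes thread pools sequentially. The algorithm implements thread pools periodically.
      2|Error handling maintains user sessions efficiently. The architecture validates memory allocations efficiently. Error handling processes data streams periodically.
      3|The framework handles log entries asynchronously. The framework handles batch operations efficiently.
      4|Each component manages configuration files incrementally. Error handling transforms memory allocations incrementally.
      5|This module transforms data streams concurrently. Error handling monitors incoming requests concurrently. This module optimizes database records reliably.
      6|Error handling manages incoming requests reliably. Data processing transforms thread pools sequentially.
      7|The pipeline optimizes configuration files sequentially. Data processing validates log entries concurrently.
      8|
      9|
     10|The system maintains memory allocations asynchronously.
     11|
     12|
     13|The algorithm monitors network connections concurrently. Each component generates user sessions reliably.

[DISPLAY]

                                         
                                         
                                         
━━━━━━━━━━━━┓                            
            ┃                            
────────────┨                            
ng validates┃                            
g maintains ┃━━━━━━━━━━━━━━━━━━━┓        
 handles log┃                   ┃        
t manages co┃───────────────────┨        
ransforms da┃score,name        ▲┃        
─────────┐in┃2,40,46.50,Alice S█┃        
irm      │co┃4,25,18.25,Carol W░┃        
e closing│  ┃04,69,73.95,Grace ░┃        
K]       │  ┃02,37,85.72,Alice ░┃        
─────────┘mo┃03,18,52.78,Frank ░┃        
            ┃12,55,33.83,Alice ░┃        
            ┃14,75,20.82,Eve Wi░┃        
 monitors ne┃10,29,97.79,Dave K░┃        


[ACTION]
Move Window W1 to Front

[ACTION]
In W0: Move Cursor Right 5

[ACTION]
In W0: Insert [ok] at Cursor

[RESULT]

                                         
                                         
                                         
━━━━━━━━━━━━┓                            
            ┃                            
────────────┨                            
ng validates┃                            
g maintains ┃━━━━━━━━━━━━━━━━━━━┓        
 handles log┃                   ┃        
t manages co┃───────────────────┨        
ransforms da┃e,score,name      ▲┃        
─────────┐in┃2,40,46.50,Alice S█┃        
irm      │co┃4,25,18.25,Carol W░┃        
e closing│  ┃04,69,73.95,Grace ░┃        
K]       │  ┃02,37,85.72,Alice ░┃        
─────────┘mo┃03,18,52.78,Frank ░┃        
            ┃12,55,33.83,Alice ░┃        
            ┃14,75,20.82,Eve Wi░┃        
 monitors ne┃10,29,97.79,Dave K░┃        


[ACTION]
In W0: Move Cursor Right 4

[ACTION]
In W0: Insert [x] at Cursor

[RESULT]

                                         
                                         
                                         
━━━━━━━━━━━━┓                            
            ┃                            
────────────┨                            
ng validates┃                            
g maintains ┃━━━━━━━━━━━━━━━━━━━┓        
 handles log┃                   ┃        
t manages co┃───────────────────┨        
ransforms da┃ge,score,name     ▲┃        
─────────┐in┃2,40,46.50,Alice S█┃        
irm      │co┃4,25,18.25,Carol W░┃        
e closing│  ┃04,69,73.95,Grace ░┃        
K]       │  ┃02,37,85.72,Alice ░┃        
─────────┘mo┃03,18,52.78,Frank ░┃        
            ┃12,55,33.83,Alice ░┃        
            ┃14,75,20.82,Eve Wi░┃        
 monitors ne┃10,29,97.79,Dave K░┃        


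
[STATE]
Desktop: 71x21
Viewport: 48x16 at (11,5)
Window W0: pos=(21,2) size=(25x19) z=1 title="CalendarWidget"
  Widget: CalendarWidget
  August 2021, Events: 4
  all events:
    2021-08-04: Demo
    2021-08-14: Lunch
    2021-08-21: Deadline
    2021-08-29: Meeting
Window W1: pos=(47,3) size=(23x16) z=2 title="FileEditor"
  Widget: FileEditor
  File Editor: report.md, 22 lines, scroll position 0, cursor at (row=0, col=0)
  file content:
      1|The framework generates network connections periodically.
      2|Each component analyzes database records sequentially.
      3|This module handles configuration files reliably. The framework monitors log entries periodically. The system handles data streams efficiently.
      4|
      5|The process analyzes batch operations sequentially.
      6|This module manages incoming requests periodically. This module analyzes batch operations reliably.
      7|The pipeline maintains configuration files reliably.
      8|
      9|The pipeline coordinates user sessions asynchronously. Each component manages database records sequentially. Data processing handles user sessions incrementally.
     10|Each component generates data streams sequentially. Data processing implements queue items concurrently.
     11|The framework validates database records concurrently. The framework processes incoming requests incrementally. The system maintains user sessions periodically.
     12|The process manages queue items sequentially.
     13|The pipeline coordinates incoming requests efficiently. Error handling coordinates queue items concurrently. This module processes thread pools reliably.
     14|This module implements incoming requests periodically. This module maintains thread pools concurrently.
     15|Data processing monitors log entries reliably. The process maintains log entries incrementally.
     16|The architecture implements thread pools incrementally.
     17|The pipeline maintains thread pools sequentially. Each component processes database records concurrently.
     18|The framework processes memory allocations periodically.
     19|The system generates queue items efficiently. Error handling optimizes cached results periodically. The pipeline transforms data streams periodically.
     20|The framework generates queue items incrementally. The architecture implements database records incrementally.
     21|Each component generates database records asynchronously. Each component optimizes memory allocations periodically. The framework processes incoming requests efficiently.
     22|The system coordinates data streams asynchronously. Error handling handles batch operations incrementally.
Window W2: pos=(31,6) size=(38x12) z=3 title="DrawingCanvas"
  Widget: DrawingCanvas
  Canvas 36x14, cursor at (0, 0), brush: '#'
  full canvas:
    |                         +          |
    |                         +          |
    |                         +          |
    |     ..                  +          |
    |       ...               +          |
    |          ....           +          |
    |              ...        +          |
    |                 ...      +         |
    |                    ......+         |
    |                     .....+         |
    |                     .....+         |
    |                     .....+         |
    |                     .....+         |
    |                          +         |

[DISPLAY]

          ┃      August 2021      ┃ ┠───────────
          ┃Mo Tu We ┏━━━━━━━━━━━━━━━━━━━━━━━━━━━
          ┃         ┃ DrawingCanvas             
          ┃ 2  3  4*┠───────────────────────────
          ┃ 9 10 11 ┃+                        + 
          ┃16 17 18 ┃                         + 
          ┃23 24 25 ┃                         + 
          ┃30 31    ┃     ..                  + 
          ┃         ┃       ...               + 
          ┃         ┃          ....           + 
          ┃         ┃              ...        + 
          ┃         ┃                 ...      +
          ┃         ┗━━━━━━━━━━━━━━━━━━━━━━━━━━━
          ┃                       ┃ ┗━━━━━━━━━━━
          ┃                       ┃             
          ┗━━━━━━━━━━━━━━━━━━━━━━━┛             


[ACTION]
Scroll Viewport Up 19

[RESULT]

                                                
                                                
          ┏━━━━━━━━━━━━━━━━━━━━━━━┓             
          ┃ CalendarWidget        ┃ ┏━━━━━━━━━━━
          ┠───────────────────────┨ ┃ FileEditor
          ┃      August 2021      ┃ ┠───────────
          ┃Mo Tu We ┏━━━━━━━━━━━━━━━━━━━━━━━━━━━
          ┃         ┃ DrawingCanvas             
          ┃ 2  3  4*┠───────────────────────────
          ┃ 9 10 11 ┃+                        + 
          ┃16 17 18 ┃                         + 
          ┃23 24 25 ┃                         + 
          ┃30 31    ┃     ..                  + 
          ┃         ┃       ...               + 
          ┃         ┃          ....           + 
          ┃         ┃              ...        + 


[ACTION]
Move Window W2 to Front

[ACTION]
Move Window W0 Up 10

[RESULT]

          ┏━━━━━━━━━━━━━━━━━━━━━━━┓             
          ┃ CalendarWidget        ┃             
          ┠───────────────────────┨             
          ┃      August 2021      ┃ ┏━━━━━━━━━━━
          ┃Mo Tu We Th Fr Sa Su   ┃ ┃ FileEditor
          ┃                   1   ┃ ┠───────────
          ┃ 2  3  4*┏━━━━━━━━━━━━━━━━━━━━━━━━━━━
          ┃ 9 10 11 ┃ DrawingCanvas             
          ┃16 17 18 ┠───────────────────────────
          ┃23 24 25 ┃+                        + 
          ┃30 31    ┃                         + 
          ┃         ┃                         + 
          ┃         ┃     ..                  + 
          ┃         ┃       ...               + 
          ┃         ┃          ....           + 
          ┃         ┃              ...        + 


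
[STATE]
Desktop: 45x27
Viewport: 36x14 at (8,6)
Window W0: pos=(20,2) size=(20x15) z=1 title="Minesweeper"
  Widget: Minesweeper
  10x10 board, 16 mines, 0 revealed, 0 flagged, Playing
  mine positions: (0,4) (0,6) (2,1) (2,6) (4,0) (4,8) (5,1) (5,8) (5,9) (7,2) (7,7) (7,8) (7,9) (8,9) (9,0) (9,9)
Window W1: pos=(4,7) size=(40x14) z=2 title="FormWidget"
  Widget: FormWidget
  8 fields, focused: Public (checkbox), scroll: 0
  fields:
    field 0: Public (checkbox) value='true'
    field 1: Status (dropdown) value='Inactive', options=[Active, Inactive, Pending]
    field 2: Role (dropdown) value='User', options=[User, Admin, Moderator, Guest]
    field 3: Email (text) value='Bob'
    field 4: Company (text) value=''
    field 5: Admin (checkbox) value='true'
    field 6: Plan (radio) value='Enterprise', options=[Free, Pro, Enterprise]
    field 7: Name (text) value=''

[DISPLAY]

            ┃■■■■■■■■■■        ┃    
━━━━━━━━━━━━━━━━━━━━━━━━━━━━━━━━━━━┓
rmWidget                           ┃
───────────────────────────────────┨
ublic:     [x]                     ┃
tatus:     [Inactive             ▼]┃
ole:       [User                 ▼]┃
mail:      [Bob                   ]┃
ompany:    [                      ]┃
dmin:      [x]                     ┃
lan:       ( ) Free  ( ) Pro  (●) E┃
ame:       [                      ]┃
                                   ┃
                                   ┃


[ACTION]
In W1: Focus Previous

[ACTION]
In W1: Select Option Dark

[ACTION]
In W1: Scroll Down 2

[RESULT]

            ┃■■■■■■■■■■        ┃    
━━━━━━━━━━━━━━━━━━━━━━━━━━━━━━━━━━━┓
rmWidget                           ┃
───────────────────────────────────┨
ole:       [User                 ▼]┃
mail:      [Bob                   ]┃
ompany:    [                      ]┃
dmin:      [x]                     ┃
lan:       ( ) Free  ( ) Pro  (●) E┃
ame:       [                      ]┃
                                   ┃
                                   ┃
                                   ┃
                                   ┃


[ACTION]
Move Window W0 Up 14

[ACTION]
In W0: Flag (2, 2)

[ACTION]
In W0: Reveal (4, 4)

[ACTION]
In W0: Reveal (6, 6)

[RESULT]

            ┃■■1  112■■        ┃    
━━━━━━━━━━━━━━━━━━━━━━━━━━━━━━━━━━━┓
rmWidget                           ┃
───────────────────────────────────┨
ole:       [User                 ▼]┃
mail:      [Bob                   ]┃
ompany:    [                      ]┃
dmin:      [x]                     ┃
lan:       ( ) Free  ( ) Pro  (●) E┃
ame:       [                      ]┃
                                   ┃
                                   ┃
                                   ┃
                                   ┃


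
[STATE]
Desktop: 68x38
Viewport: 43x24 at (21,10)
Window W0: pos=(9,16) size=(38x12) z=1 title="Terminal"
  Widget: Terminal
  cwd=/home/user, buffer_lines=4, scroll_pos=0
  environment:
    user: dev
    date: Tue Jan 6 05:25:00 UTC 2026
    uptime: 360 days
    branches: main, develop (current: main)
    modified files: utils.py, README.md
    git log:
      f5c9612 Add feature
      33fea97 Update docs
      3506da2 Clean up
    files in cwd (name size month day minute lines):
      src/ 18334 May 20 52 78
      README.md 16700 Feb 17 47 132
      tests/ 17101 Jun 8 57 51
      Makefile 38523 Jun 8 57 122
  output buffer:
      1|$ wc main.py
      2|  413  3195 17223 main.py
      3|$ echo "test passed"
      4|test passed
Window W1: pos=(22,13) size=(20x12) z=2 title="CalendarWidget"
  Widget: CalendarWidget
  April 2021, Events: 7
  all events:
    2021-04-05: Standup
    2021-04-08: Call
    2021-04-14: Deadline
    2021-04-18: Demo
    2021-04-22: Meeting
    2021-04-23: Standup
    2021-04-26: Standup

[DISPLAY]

                                           
                                           
                                           
 ┏━━━━━━━━━━━━━━━━━━┓                      
 ┃ CalendarWidget   ┃                      
 ┠──────────────────┨                      
━┃    April 2021    ┃━━━━┓                 
 ┃Mo Tu We Th Fr Sa ┃    ┃                 
─┃          1  2  3 ┃────┨                 
y┃ 5*  6  7  8*  9 1┃    ┃                 
 ┃12 13 14* 15 16 17┃    ┃                 
t┃19 20 21 22* 23* 2┃    ┃                 
 ┃26* 27 28 29 30   ┃    ┃                 
 ┃                  ┃    ┃                 
 ┗━━━━━━━━━━━━━━━━━━┛    ┃                 
                         ┃                 
                         ┃                 
━━━━━━━━━━━━━━━━━━━━━━━━━┛                 
                                           
                                           
                                           
                                           
                                           
                                           


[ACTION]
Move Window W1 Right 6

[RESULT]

                                           
                                           
                                           
       ┏━━━━━━━━━━━━━━━━━━┓                
       ┃ CalendarWidget   ┃                
       ┠──────────────────┨                
━━━━━━━┃    April 2021    ┃                
       ┃Mo Tu We Th Fr Sa ┃                
───────┃          1  2  3 ┃                
y      ┃ 5*  6  7  8*  9 1┃                
 17223 ┃12 13 14* 15 16 17┃                
t passe┃19 20 21 22* 23* 2┃                
       ┃26* 27 28 29 30   ┃                
       ┃                  ┃                
       ┗━━━━━━━━━━━━━━━━━━┛                
                         ┃                 
                         ┃                 
━━━━━━━━━━━━━━━━━━━━━━━━━┛                 
                                           
                                           
                                           
                                           
                                           
                                           


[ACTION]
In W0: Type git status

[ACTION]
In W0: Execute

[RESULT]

                                           
                                           
                                           
       ┏━━━━━━━━━━━━━━━━━━┓                
       ┃ CalendarWidget   ┃                
       ┠──────────────────┨                
━━━━━━━┃    April 2021    ┃                
       ┃Mo Tu We Th Fr Sa ┃                
───────┃          1  2  3 ┃                
       ┃ 5*  6  7  8*  9 1┃                
s      ┃12 13 14* 15 16 17┃                
ain    ┃19 20 21 22* 23* 2┃                
 staged┃26* 27 28 29 30   ┃                
       ┃                  ┃                
ified: ┗━━━━━━━━━━━━━━━━━━┛                
ified:   README.md       ┃                 
                         ┃                 
━━━━━━━━━━━━━━━━━━━━━━━━━┛                 
                                           
                                           
                                           
                                           
                                           
                                           


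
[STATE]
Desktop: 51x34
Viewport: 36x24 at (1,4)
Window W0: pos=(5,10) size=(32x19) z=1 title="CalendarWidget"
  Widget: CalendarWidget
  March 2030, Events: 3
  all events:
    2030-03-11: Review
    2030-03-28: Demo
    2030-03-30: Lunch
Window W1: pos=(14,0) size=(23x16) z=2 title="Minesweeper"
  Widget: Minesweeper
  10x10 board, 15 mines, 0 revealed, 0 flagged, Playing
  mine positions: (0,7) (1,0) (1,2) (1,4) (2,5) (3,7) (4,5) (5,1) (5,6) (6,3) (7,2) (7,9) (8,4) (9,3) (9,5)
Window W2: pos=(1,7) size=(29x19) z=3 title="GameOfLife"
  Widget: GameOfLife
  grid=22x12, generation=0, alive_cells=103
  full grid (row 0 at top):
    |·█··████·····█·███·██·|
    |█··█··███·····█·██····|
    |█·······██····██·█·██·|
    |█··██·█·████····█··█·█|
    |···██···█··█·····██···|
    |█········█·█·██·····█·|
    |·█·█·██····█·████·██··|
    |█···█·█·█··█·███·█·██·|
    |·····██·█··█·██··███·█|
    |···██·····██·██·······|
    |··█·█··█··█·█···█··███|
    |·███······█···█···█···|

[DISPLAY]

             ┃■■■■■■■■■■           ┃
             ┃■■■■■■■■■■           ┃
             ┃■■■■■■■■■■           ┃
┏━━━━━━━━━━━━━━━━━━━━━━━━━━━┓      ┃
┃ GameOfLife                ┃      ┃
┠───────────────────────────┨      ┃
┃Gen: 0                     ┃      ┃
┃·█··████·····█·███·██·     ┃      ┃
┃█··█··███·····█·██····     ┃      ┃
┃█·······██····██·█·██·     ┃      ┃
┃█··██·█·████····█··█·█     ┃      ┃
┃···██···█··█·····██···     ┃━━━━━━┛
┃█········█·█·██·····█·     ┃      ┃
┃·█·█·██····█·████·██··     ┃      ┃
┃█···█·█·█··█·███·█·██·     ┃      ┃
┃·····██·█··█·██··███·█     ┃      ┃
┃···██·····██·██·······     ┃      ┃
┃··█·█··█··█·█···█··███     ┃      ┃
┃·███······█···█···█···     ┃      ┃
┃                           ┃      ┃
┃                           ┃      ┃
┗━━━━━━━━━━━━━━━━━━━━━━━━━━━┛      ┃
    ┃                              ┃
    ┃                              ┃


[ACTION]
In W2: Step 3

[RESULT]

             ┃■■■■■■■■■■           ┃
             ┃■■■■■■■■■■           ┃
             ┃■■■■■■■■■■           ┃
┏━━━━━━━━━━━━━━━━━━━━━━━━━━━┓      ┃
┃ GameOfLife                ┃      ┃
┠───────────────────────────┨      ┃
┃Gen: 3                     ┃      ┃
┃·█···█········███·····     ┃      ┃
┃█·█···█······█···█·██·     ┃      ┃
┃█·█···██··········███·     ┃      ┃
┃······················     ┃      ┃
┃·········███···█·███··     ┃━━━━━━┛
┃·██······█··█··█···█··     ┃      ┃
┃·█·····█········██····     ┃      ┃
┃···███·····██··█··█···     ┃      ┃
┃··········██·██████···     ┃      ┃
┃··█·······█·██·····██·     ┃      ┃
┃·█···██████·██·███····     ┃      ┃
┃·████····██···██··███·     ┃      ┃
┃                           ┃      ┃
┃                           ┃      ┃
┗━━━━━━━━━━━━━━━━━━━━━━━━━━━┛      ┃
    ┃                              ┃
    ┃                              ┃


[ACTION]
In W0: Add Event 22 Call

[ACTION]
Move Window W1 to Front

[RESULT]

             ┃■■■■■■■■■■           ┃
             ┃■■■■■■■■■■           ┃
             ┃■■■■■■■■■■           ┃
┏━━━━━━━━━━━━┃■■■■■■■■■■           ┃
┃ GameOfLife ┃■■■■■■■■■■           ┃
┠────────────┃■■■■■■■■■■           ┃
┃Gen: 3      ┃■■■■■■■■■■           ┃
┃·█···█······┃■■■■■■■■■■           ┃
┃█·█···█·····┃■■■■■■■■■■           ┃
┃█·█···██····┃                     ┃
┃············┃                     ┃
┃·········███┗━━━━━━━━━━━━━━━━━━━━━┛
┃·██······█··█··█···█··     ┃      ┃
┃·█·····█········██····     ┃      ┃
┃···███·····██··█··█···     ┃      ┃
┃··········██·██████···     ┃      ┃
┃··█·······█·██·····██·     ┃      ┃
┃·█···██████·██·███····     ┃      ┃
┃·████····██···██··███·     ┃      ┃
┃                           ┃      ┃
┃                           ┃      ┃
┗━━━━━━━━━━━━━━━━━━━━━━━━━━━┛      ┃
    ┃                              ┃
    ┃                              ┃


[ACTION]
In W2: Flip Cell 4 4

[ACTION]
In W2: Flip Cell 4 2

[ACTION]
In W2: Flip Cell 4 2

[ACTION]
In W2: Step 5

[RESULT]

             ┃■■■■■■■■■■           ┃
             ┃■■■■■■■■■■           ┃
             ┃■■■■■■■■■■           ┃
┏━━━━━━━━━━━━┃■■■■■■■■■■           ┃
┃ GameOfLife ┃■■■■■■■■■■           ┃
┠────────────┃■■■■■■■■■■           ┃
┃Gen: 8      ┃■■■■■■■■■■           ┃
┃······██····┃■■■■■■■■■■           ┃
┃······█·█···┃■■■■■■■■■■           ┃
┃·········███┃                     ┃
┃······█··█·█┃                     ┃
┃··███·██··██┗━━━━━━━━━━━━━━━━━━━━━┛
┃·█··█······██·····█·█·     ┃      ┃
┃██··██·█····█·····█··█     ┃      ┃
┃███···█·██··██····█··█     ┃      ┃
┃██···██████·█████·█·█·     ┃      ┃
┃██····█····█··████·██·     ┃      ┃
┃██··········██·█······     ┃      ┃
┃·██·······███····██···     ┃      ┃
┃                           ┃      ┃
┃                           ┃      ┃
┗━━━━━━━━━━━━━━━━━━━━━━━━━━━┛      ┃
    ┃                              ┃
    ┃                              ┃


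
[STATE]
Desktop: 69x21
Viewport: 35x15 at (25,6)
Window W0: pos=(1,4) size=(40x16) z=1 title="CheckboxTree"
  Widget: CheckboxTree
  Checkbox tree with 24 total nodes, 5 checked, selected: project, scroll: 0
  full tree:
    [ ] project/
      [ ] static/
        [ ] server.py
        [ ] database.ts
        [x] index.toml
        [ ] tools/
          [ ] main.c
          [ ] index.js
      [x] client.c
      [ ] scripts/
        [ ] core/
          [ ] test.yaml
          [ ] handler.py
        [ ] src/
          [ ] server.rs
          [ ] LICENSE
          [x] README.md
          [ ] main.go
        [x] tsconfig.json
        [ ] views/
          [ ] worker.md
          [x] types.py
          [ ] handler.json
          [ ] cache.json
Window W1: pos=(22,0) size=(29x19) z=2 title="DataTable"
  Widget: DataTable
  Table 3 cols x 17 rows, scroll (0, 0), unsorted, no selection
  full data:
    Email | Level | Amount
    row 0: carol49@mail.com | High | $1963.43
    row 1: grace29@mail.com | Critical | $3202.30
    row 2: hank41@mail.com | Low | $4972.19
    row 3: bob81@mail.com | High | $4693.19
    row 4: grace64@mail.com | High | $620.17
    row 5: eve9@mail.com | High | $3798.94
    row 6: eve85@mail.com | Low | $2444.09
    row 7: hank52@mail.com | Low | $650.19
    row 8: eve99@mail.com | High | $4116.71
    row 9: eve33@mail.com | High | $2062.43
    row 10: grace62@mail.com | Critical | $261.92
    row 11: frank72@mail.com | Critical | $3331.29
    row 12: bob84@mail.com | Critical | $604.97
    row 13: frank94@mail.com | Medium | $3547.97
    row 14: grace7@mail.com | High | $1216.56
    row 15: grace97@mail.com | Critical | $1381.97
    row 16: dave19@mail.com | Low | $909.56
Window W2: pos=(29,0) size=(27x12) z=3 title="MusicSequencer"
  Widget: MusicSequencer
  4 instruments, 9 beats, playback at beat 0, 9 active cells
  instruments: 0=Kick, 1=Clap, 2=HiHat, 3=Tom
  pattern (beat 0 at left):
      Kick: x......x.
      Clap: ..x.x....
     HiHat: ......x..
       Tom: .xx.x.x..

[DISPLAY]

ace2┃ HiHat······█··          ┃    
nk41┃   Tom·██·█·█··          ┃    
b81@┃                         ┃    
ace6┃                         ┃    
e9@m┃                         ┃    
e85@┗━━━━━━━━━━━━━━━━━━━━━━━━━┛    
nk52@mail.com │Low     │$┃         
e99@mail.com  │High    │$┃         
e33@mail.com  │High    │$┃         
ace62@mail.com│Critical│$┃         
ank72@mail.com│Critical│$┃         
b84@mail.com  │Critical│$┃         
━━━━━━━━━━━━━━━━━━━━━━━━━┛         
━━━━━━━━━━━━━━━┛                   
                                   


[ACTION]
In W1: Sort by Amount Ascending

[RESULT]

b84@┃ HiHat······█··          ┃    
ace6┃   Tom·██·█·█··          ┃    
nk52┃                         ┃    
ve19┃                         ┃    
ace7┃                         ┃    
ace9┗━━━━━━━━━━━━━━━━━━━━━━━━━┛    
rol49@mail.com│High    │$┃         
e33@mail.com  │High    │$┃         
e85@mail.com  │Low     │$┃         
ace29@mail.com│Critical│$┃         
ank72@mail.com│Critical│$┃         
ank94@mail.com│Medium  │$┃         
━━━━━━━━━━━━━━━━━━━━━━━━━┛         
━━━━━━━━━━━━━━━┛                   
                                   


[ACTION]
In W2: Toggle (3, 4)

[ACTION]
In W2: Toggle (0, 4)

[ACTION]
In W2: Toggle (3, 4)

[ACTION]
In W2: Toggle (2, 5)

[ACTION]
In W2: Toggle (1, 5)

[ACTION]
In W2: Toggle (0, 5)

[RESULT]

b84@┃ HiHat·····██··          ┃    
ace6┃   Tom·██·█·█··          ┃    
nk52┃                         ┃    
ve19┃                         ┃    
ace7┃                         ┃    
ace9┗━━━━━━━━━━━━━━━━━━━━━━━━━┛    
rol49@mail.com│High    │$┃         
e33@mail.com  │High    │$┃         
e85@mail.com  │Low     │$┃         
ace29@mail.com│Critical│$┃         
ank72@mail.com│Critical│$┃         
ank94@mail.com│Medium  │$┃         
━━━━━━━━━━━━━━━━━━━━━━━━━┛         
━━━━━━━━━━━━━━━┛                   
                                   


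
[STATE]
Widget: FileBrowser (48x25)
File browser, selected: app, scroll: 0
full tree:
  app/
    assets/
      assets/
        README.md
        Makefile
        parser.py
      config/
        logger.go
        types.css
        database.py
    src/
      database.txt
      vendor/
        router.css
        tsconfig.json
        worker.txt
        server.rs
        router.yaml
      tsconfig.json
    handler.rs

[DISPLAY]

> [-] app/                                      
    [+] assets/                                 
    [+] src/                                    
    handler.rs                                  
                                                
                                                
                                                
                                                
                                                
                                                
                                                
                                                
                                                
                                                
                                                
                                                
                                                
                                                
                                                
                                                
                                                
                                                
                                                
                                                
                                                


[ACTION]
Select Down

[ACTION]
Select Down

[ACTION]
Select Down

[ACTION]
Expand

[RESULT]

  [-] app/                                      
    [+] assets/                                 
    [+] src/                                    
  > handler.rs                                  
                                                
                                                
                                                
                                                
                                                
                                                
                                                
                                                
                                                
                                                
                                                
                                                
                                                
                                                
                                                
                                                
                                                
                                                
                                                
                                                
                                                


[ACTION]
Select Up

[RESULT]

  [-] app/                                      
    [+] assets/                                 
  > [+] src/                                    
    handler.rs                                  
                                                
                                                
                                                
                                                
                                                
                                                
                                                
                                                
                                                
                                                
                                                
                                                
                                                
                                                
                                                
                                                
                                                
                                                
                                                
                                                
                                                
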